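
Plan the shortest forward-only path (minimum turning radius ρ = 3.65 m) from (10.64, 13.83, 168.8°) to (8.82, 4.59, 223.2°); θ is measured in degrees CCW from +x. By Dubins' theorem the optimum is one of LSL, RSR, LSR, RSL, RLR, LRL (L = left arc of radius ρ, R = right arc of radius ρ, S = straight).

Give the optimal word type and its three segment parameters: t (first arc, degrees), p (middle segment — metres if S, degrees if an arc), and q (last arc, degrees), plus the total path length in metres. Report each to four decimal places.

Let ψ = atan2(Δy, Δx) = atan2(-9.24, -1.82) = -101.1429° be the start→goal bearing.
Normalize: d = |goal − start| / ρ = 9.417537/3.65 = 2.580147, α = (θ_start − ψ) mod 360° = 269.9429° = 4.711392 rad, β = (θ_goal − ψ) mod 360° = 324.3429° = 5.660851 rad.
Common terms: sin α = -1.000000, cos α = -0.000997, sin β = -0.582933, cos β = 0.812520, cos(α−β) = 0.582123, d² = 6.657159. Work in radians in the unit-radius frame; every candidate has L = ρ·(t + p + q).
LSL: p² = 2 + d² − 2cos(α−β) + 2d(sin α − sin β) = 5.340728; p = √p² = 2.311001; φ = atan2(cos β − cos α, d + sin α − sin β) = 0.359728 rad; t = (φ − α) mod 2π = 1.931521 rad, q = (β − φ) mod 2π = 5.301124 rad → L = 3.65·(1.931521 + 2.311001 + 5.301124) = 3.65·9.543646 = 34.834308 m
RSR: p² = 2 + d² − 2cos(α−β) + 2d(sin β − sin α) = 9.645098; p = √p² = 3.105656; φ = atan2(cos α − cos β, d − sin α + sin β) = -0.265039 rad; t = (α − φ) mod 2π = 4.976431 rad, q = (φ − β) mod 2π = 0.357295 rad → L = 3.65·(4.976431 + 3.105656 + 0.357295) = 3.65·8.439382 = 30.803744 m
LSR: p² = d² − 2 + 2cos(α−β) + 2d(sin α + sin β) = -2.346993 < 0 → infeasible
RSL: p² = d² − 2 + 2cos(α−β) − 2d(sin α + sin β) = 13.989803; p = √p² = 3.740295; φ = atan2(cos α + cos β, d − sin α − sin β) − atan2(2, p) = -0.298515 rad; t = (α − φ) mod 2π = 5.009907 rad, q = (β − φ) mod 2π = 5.959366 rad → L = 3.65·(5.009907 + 3.740295 + 5.959366) = 3.65·14.709568 = 53.689924 m
RLR: c = (6 − d² + 2cos(α−β) + 2d(sin α − sin β))/8 = -0.205637; p = 2π − arccos c = 4.505274 rad; φ = atan2(cos α − cos β, d − sin α + sin β) = -0.265039 rad; t = (α − φ + p/2) mod 2π = 0.945883 rad, q = (α − β − t + p) mod 2π = 2.609932 rad → L = 3.65·(0.945883 + 4.505274 + 2.609932) = 3.65·8.061089 = 29.422975 m
LRL: c = (6 − d² + 2cos(α−β) − 2d(sin α − sin β))/8 = 0.332409; p = 2π − arccos c = 5.051246 rad; φ = atan2(cos β − cos α, d + sin α − sin β) = 0.359728 rad; t = (φ − α + p/2) mod 2π = 4.457143 rad, q = (β − α − t + p) mod 2π = 1.543561 rad → L = 3.65·(4.457143 + 5.051246 + 1.543561) = 3.65·11.051950 = 40.339619 m
Shortest: RLR with L = 29.422975 m ≈ 29.4230 m
Convert RLR to answer units (arcs ×180/π): t = 0.945883·180/π = 54.1951°, p = 4.505274·180/π = 258.1332°, q = 2.609932·180/π = 149.5381°, L = 29.4230 m.

RLR: t = 54.1951°, p = 258.1332°, q = 149.5381°, L = 29.4230 m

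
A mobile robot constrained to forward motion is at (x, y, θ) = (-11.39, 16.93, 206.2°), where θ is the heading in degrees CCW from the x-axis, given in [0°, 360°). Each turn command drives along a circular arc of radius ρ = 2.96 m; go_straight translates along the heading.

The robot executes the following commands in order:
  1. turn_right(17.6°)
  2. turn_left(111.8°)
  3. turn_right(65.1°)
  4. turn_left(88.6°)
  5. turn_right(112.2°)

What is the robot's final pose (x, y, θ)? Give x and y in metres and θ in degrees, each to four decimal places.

set_pose: (x, y, θ) = (-11.3900, 16.9300, 206.2000°), ρ = 2.96
turn_right(17.6°): centre at ρ to the right, rotate −17.6° → (-12.2542, 16.6592, 188.6000°)
turn_left(111.8°): centre at ρ to the left, rotate +111.8° → (-14.3646, 12.2346, 300.4000°)
turn_right(65.1°): centre at ρ to the right, rotate −65.1° → (-14.4841, 9.0517, 235.3000°)
turn_left(88.6°): centre at ρ to the left, rotate +88.6° → (-13.7946, 4.9749, 323.9000°)
turn_right(112.2°): centre at ρ to the right, rotate −112.2° → (-13.9832, 0.0649, 211.7000°)

(-13.9832, 0.0649, 211.7000°)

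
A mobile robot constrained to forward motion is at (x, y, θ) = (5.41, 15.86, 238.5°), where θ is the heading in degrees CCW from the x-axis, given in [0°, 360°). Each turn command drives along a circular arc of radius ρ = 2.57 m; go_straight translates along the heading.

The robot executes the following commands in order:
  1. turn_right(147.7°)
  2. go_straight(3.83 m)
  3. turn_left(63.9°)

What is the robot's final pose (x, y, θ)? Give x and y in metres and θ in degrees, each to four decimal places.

set_pose: (x, y, θ) = (5.4100, 15.8600, 238.5000°), ρ = 2.57
turn_right(147.7°): centre at ρ to the right, rotate −147.7° → (0.6490, 17.1669, 90.8000°)
go_straight(3.83): x += 3.83·cos θ, y += 3.83·sin θ → (0.5955, 20.9966, 90.8000°)
turn_left(63.9°): centre at ρ to the left, rotate +63.9° → (-0.8759, 23.2842, 154.7000°)

(-0.8759, 23.2842, 154.7000°)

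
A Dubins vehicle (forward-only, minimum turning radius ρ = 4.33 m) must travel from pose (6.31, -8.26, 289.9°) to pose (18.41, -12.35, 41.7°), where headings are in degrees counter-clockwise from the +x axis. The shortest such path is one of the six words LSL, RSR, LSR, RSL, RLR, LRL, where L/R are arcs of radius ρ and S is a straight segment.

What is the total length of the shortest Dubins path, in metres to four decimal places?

Let ψ = atan2(Δy, Δx) = atan2(-4.09, 12.10) = -18.6761° be the start→goal bearing.
Normalize: d = |goal − start| / ρ = 12.772553/4.33 = 2.949781, α = (θ_start − ψ) mod 360° = 308.5761° = 5.385669 rad, β = (θ_goal − ψ) mod 360° = 60.3761° = 1.053762 rad.
Common terms: sin α = -0.781781, cos α = 0.623554, sin β = 0.869289, cos β = 0.494304, cos(α−β) = -0.371368, d² = 8.701209. Work in radians in the unit-radius frame; every candidate has L = ρ·(t + p + q).
LSL: p² = 2 + d² − 2cos(α−β) + 2d(sin α − sin β) = 1.703358; p = √p² = 1.305127; φ = atan2(cos β − cos α, d + sin α − sin β) = -0.099194 rad; t = (φ − α) mod 2π = 0.798322 rad, q = (β − φ) mod 2π = 1.152956 rad → L = 4.33·(0.798322 + 1.305127 + 1.152956) = 4.33·3.256406 = 14.100236 m
RSR: p² = 2 + d² − 2cos(α−β) + 2d(sin β − sin α) = 21.184532; p = √p² = 4.602666; φ = atan2(cos α − cos β, d − sin α + sin β) = 0.028085 rad; t = (α − φ) mod 2π = 5.357584 rad, q = (φ − β) mod 2π = 5.257509 rad → L = 4.33·(5.357584 + 4.602666 + 5.257509) = 4.33·15.217758 = 65.892893 m
LSR: p² = d² − 2 + 2cos(α−β) + 2d(sin α + sin β) = 6.474734; p = √p² = 2.544550; φ = atan2(−cos α − cos β, d + sin α + sin β) − atan2(−2, p) = 0.313483 rad; t = (φ − α) mod 2π = 1.210999 rad, q = (φ − β) mod 2π = 5.542907 rad → L = 4.33·(1.210999 + 2.544550 + 5.542907) = 4.33·9.298456 = 40.262313 m
RSL: p² = d² − 2 + 2cos(α−β) − 2d(sin α + sin β) = 5.442213; p = √p² = 2.332855; φ = atan2(cos α + cos β, d − sin α − sin β) − atan2(2, p) = -0.336395 rad; t = (α − φ) mod 2π = 5.722064 rad, q = (β − φ) mod 2π = 1.390157 rad → L = 4.33·(5.722064 + 2.332855 + 1.390157) = 4.33·9.445076 = 40.897179 m
RLR: c = (6 − d² + 2cos(α−β) + 2d(sin α − sin β))/8 = -1.648067, |c| > 1 → infeasible
LRL: c = (6 − d² + 2cos(α−β) − 2d(sin α − sin β))/8 = 0.787080; p = 2π − arccos c = 5.618450 rad; φ = atan2(cos β − cos α, d + sin α − sin β) = -0.099194 rad; t = (φ − α + p/2) mod 2π = 3.607547 rad, q = (β − α − t + p) mod 2π = 3.962181 rad → L = 4.33·(3.607547 + 5.618450 + 3.962181) = 4.33·13.188179 = 57.104814 m
Shortest: LSL with L = 14.100236 m ≈ 14.1002 m

14.1002 m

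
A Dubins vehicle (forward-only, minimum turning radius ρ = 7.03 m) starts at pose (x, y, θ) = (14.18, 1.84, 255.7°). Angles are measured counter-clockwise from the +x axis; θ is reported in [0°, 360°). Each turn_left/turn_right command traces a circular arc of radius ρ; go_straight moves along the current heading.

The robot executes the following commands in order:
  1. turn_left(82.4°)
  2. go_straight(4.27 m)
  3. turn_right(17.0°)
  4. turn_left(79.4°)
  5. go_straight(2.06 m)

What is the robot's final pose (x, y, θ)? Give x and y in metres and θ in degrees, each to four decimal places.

set_pose: (x, y, θ) = (14.1800, 1.8400, 255.7000°), ρ = 7.03
turn_left(82.4°): centre at ρ to the left, rotate +82.4° → (18.3701, -6.4191, 338.1000°)
go_straight(4.27): x += 4.27·cos θ, y += 4.27·sin θ → (22.3319, -8.0117, 338.1000°)
turn_right(17.0°): centre at ρ to the right, rotate −17.0° → (24.1244, -9.0634, 321.1000°)
turn_left(79.4°): centre at ρ to the left, rotate +79.4° → (33.1046, -8.9380, 400.5000° ≡ 40.5000°)
go_straight(2.06): x += 2.06·cos θ, y += 2.06·sin θ → (34.6710, -7.6001, 40.5000°)

(34.6710, -7.6001, 40.5000°)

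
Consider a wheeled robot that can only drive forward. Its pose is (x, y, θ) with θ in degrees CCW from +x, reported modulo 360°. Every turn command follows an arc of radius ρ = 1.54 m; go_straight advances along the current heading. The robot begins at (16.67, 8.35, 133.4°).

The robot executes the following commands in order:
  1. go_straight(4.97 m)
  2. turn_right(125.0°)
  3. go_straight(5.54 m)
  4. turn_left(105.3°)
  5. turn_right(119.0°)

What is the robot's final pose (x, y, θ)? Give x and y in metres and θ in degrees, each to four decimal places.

set_pose: (x, y, θ) = (16.6700, 8.3500, 133.4000°), ρ = 1.54
go_straight(4.97): x += 4.97·cos θ, y += 4.97·sin θ → (13.2552, 11.9611, 133.4000°)
turn_right(125.0°): centre at ρ to the right, rotate −125.0° → (14.1491, 14.5427, 8.4000°)
go_straight(5.54): x += 5.54·cos θ, y += 5.54·sin θ → (19.6297, 15.3520, 8.4000°)
turn_left(105.3°): centre at ρ to the left, rotate +105.3° → (20.8149, 17.4944, 113.7000°)
turn_right(119.0°): centre at ρ to the right, rotate −119.0° → (22.3672, 19.6469, -5.3000° ≡ 354.7000°)

(22.3672, 19.6469, 354.7000°)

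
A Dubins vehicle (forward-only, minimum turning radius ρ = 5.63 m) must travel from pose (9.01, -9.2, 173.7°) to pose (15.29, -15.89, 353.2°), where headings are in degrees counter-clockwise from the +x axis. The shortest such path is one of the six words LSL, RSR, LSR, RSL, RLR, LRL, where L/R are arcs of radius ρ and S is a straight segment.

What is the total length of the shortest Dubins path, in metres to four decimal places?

Let ψ = atan2(Δy, Δx) = atan2(-6.69, 6.28) = -46.8106° be the start→goal bearing.
Normalize: d = |goal − start| / ρ = 9.175756/5.63 = 1.629797, α = (θ_start − ψ) mod 360° = 220.5106° = 3.848636 rad, β = (θ_goal − ψ) mod 360° = 40.0106° = 0.698317 rad.
Common terms: sin α = -0.649589, cos α = -0.760286, sin β = 0.642929, cos β = 0.765926, cos(α−β) = -0.999962, d² = 2.656238. Work in radians in the unit-radius frame; every candidate has L = ρ·(t + p + q).
LSL: p² = 2 + d² − 2cos(α−β) + 2d(sin α − sin β) = 2.443078; p = √p² = 1.563035; φ = atan2(cos β − cos α, d + sin α − sin β) = 1.353301 rad; t = (φ − α) mod 2π = 3.787850 rad, q = (β − φ) mod 2π = 5.628201 rad → L = 5.63·(3.787850 + 1.563035 + 5.628201) = 5.63·10.979086 = 61.812256 m
RSR: p² = 2 + d² − 2cos(α−β) + 2d(sin β − sin α) = 10.869245; p = √p² = 3.296854; φ = atan2(cos α − cos β, d − sin α + sin β) = -0.481297 rad; t = (α − φ) mod 2π = 4.329933 rad, q = (φ − β) mod 2π = 5.103571 rad → L = 5.63·(4.329933 + 3.296854 + 5.103571) = 5.63·12.730358 = 71.671918 m
LSR: p² = d² − 2 + 2cos(α−β) + 2d(sin α + sin β) = -1.365393 < 0 → infeasible
RSL: p² = d² − 2 + 2cos(α−β) − 2d(sin α + sin β) = -1.321979 < 0 → infeasible
RLR: c = (6 − d² + 2cos(α−β) + 2d(sin α − sin β))/8 = -0.358656; p = 2π − arccos c = 4.345562 rad; φ = atan2(cos α − cos β, d − sin α + sin β) = -0.481297 rad; t = (α − φ + p/2) mod 2π = 0.219529 rad, q = (α − β − t + p) mod 2π = 0.993167 rad → L = 5.63·(0.219529 + 4.345562 + 0.993167) = 5.63·5.558257 = 31.292989 m
LRL: c = (6 − d² + 2cos(α−β) − 2d(sin α − sin β))/8 = 0.694615; p = 2π − arccos c = 5.480274 rad; φ = atan2(cos β − cos α, d + sin α − sin β) = 1.353301 rad; t = (φ − α + p/2) mod 2π = 0.244802 rad, q = (β − α − t + p) mod 2π = 2.085153 rad → L = 5.63·(0.244802 + 5.480274 + 2.085153) = 5.63·7.810228 = 43.971586 m
Shortest: RLR with L = 31.292989 m ≈ 31.2930 m

31.2930 m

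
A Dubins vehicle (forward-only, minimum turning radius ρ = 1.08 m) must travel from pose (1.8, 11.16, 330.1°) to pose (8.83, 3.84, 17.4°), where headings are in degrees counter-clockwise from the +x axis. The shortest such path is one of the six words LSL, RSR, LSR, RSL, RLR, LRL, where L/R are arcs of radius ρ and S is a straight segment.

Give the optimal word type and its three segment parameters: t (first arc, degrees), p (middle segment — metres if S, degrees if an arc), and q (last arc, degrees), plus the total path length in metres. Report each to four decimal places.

Let ψ = atan2(Δy, Δx) = atan2(-7.32, 7.03) = -46.1577° be the start→goal bearing.
Normalize: d = |goal − start| / ρ = 10.149054/1.08 = 9.397272, α = (θ_start − ψ) mod 360° = 16.2577° = 0.283751 rad, β = (θ_goal − ψ) mod 360° = 63.5577° = 1.109292 rad.
Common terms: sin α = 0.279959, cos α = 0.960012, sin β = 0.895384, cos β = 0.445296, cos(α−β) = 0.678160, d² = 88.308728. Work in radians in the unit-radius frame; every candidate has L = ρ·(t + p + q).
LSL: p² = 2 + d² − 2cos(α−β) + 2d(sin α − sin β) = 77.385778; p = √p² = 8.796919; φ = atan2(cos β − cos α, d + sin α − sin β) = -0.058544 rad; t = (φ − α) mod 2π = 5.940890 rad, q = (β − φ) mod 2π = 1.167836 rad → L = 1.08·(5.940890 + 8.796919 + 1.167836) = 1.08·15.905645 = 17.178096 m
RSR: p² = 2 + d² − 2cos(α−β) + 2d(sin β − sin α) = 100.519039; p = √p² = 10.025918; φ = atan2(cos α − cos β, d − sin α + sin β) = 0.051361 rad; t = (α − φ) mod 2π = 0.232390 rad, q = (φ − β) mod 2π = 5.225255 rad → L = 1.08·(0.232390 + 10.025918 + 5.225255) = 1.08·15.483563 = 16.722248 m
LSR: p² = d² − 2 + 2cos(α−β) + 2d(sin α + sin β) = 109.755068; p = √p² = 10.476405; φ = atan2(−cos α − cos β, d + sin α + sin β) − atan2(−2, p) = 0.056490 rad; t = (φ − α) mod 2π = 6.055925 rad, q = (φ − β) mod 2π = 5.230384 rad → L = 1.08·(6.055925 + 10.476405 + 5.230384) = 1.08·21.762714 = 23.503731 m
RSL: p² = d² − 2 + 2cos(α−β) − 2d(sin α + sin β) = 65.575026; p = √p² = 8.097841; φ = atan2(cos α + cos β, d − sin α − sin β) − atan2(2, p) = -0.072848 rad; t = (α − φ) mod 2π = 0.356599 rad, q = (β − φ) mod 2π = 1.182139 rad → L = 1.08·(0.356599 + 8.097841 + 1.182139) = 1.08·9.636579 = 10.407505 m
RLR: c = (6 − d² + 2cos(α−β) + 2d(sin α − sin β))/8 = -11.564880, |c| > 1 → infeasible
LRL: c = (6 − d² + 2cos(α−β) − 2d(sin α − sin β))/8 = -8.673222, |c| > 1 → infeasible
Shortest: RSL with L = 10.407505 m ≈ 10.4075 m
Convert RSL to answer units (arcs ×180/π): t = 0.356599·180/π = 20.4316°, p = ρ·p = 1.08·8.097841 = 8.7457 m, q = 1.182139·180/π = 67.7316°, L = 10.4075 m.

RSL: t = 20.4316°, p = 8.7457 m, q = 67.7316°, L = 10.4075 m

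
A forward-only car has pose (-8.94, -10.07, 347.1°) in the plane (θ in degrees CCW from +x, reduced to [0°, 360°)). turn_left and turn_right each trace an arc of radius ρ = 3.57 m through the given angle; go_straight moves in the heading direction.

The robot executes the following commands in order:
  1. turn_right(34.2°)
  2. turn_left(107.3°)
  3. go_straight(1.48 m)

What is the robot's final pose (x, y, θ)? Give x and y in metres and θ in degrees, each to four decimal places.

(-0.6732, -9.1795, 60.2000°)

set_pose: (x, y, θ) = (-8.9400, -10.0700, 347.1000°), ρ = 3.57
turn_right(34.2°): centre at ρ to the right, rotate −34.2° → (-7.1218, -11.1197, 312.9000°)
turn_left(107.3°): centre at ρ to the left, rotate +107.3° → (-1.4087, -10.4637, 420.2000° ≡ 60.2000°)
go_straight(1.48): x += 1.48·cos θ, y += 1.48·sin θ → (-0.6732, -9.1795, 60.2000°)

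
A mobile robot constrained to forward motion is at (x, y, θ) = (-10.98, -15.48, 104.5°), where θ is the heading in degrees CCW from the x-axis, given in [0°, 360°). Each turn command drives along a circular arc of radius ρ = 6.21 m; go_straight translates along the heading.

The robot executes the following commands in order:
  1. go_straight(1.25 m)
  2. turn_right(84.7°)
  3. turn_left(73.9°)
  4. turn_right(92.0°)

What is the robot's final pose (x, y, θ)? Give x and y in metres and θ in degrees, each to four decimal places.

(2.7220, 5.9795, 1.7000°)

set_pose: (x, y, θ) = (-10.9800, -15.4800, 104.5000°), ρ = 6.21
go_straight(1.25): x += 1.25·cos θ, y += 1.25·sin θ → (-11.2930, -14.2698, 104.5000°)
turn_right(84.7°): centre at ρ to the right, rotate −84.7° → (-7.3843, -6.8721, 19.8000°)
turn_left(73.9°): centre at ρ to the left, rotate +73.9° → (-3.2908, -0.6285, 93.7000°)
turn_right(92.0°): centre at ρ to the right, rotate −92.0° → (2.7220, 5.9795, 1.7000°)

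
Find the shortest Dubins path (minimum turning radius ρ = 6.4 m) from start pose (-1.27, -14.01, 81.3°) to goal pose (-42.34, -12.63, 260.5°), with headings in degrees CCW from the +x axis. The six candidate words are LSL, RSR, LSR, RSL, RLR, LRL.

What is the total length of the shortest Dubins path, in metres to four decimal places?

Let ψ = atan2(Δy, Δx) = atan2(1.38, -41.07) = 178.0755° be the start→goal bearing.
Normalize: d = |goal − start| / ρ = 41.093178/6.4 = 6.420809, α = (θ_start − ψ) mod 360° = 263.2245° = 4.594134 rad, β = (θ_goal − ψ) mod 360° = 82.4245° = 1.438579 rad.
Common terms: sin α = -0.993016, cos α = -0.117980, sin β = 0.991272, cos β = 0.131833, cos(α−β) = -0.999903, d² = 41.226790. Work in radians in the unit-radius frame; every candidate has L = ρ·(t + p + q).
LSL: p² = 2 + d² − 2cos(α−β) + 2d(sin α − sin β) = 19.745126; p = √p² = 4.443549; φ = atan2(cos β − cos α, d + sin α − sin β) = 0.056249 rad; t = (φ − α) mod 2π = 1.745300 rad, q = (β − φ) mod 2π = 1.382330 rad → L = 6.4·(1.745300 + 4.443549 + 1.382330) = 6.4·7.571179 = 48.455545 m
RSR: p² = 2 + d² − 2cos(α−β) + 2d(sin β − sin α) = 70.708063; p = √p² = 8.408809; φ = atan2(cos α − cos β, d − sin α + sin β) = -0.029713 rad; t = (α − φ) mod 2π = 4.623847 rad, q = (φ − β) mod 2π = 4.814894 rad → L = 6.4·(4.623847 + 8.408809 + 4.814894) = 6.4·17.847549 = 114.224315 m
LSR: p² = d² − 2 + 2cos(α−β) + 2d(sin α + sin β) = 37.204588; p = √p² = 6.099556; φ = atan2(−cos α − cos β, d + sin α + sin β) − atan2(−2, p) = 0.314688 rad; t = (φ − α) mod 2π = 2.003739 rad, q = (φ − β) mod 2π = 5.159295 rad → L = 6.4·(2.003739 + 6.099556 + 5.159295) = 6.4·13.262590 = 84.880578 m
RSL: p² = d² − 2 + 2cos(α−β) − 2d(sin α + sin β) = 37.249381; p = √p² = 6.103227; φ = atan2(cos α + cos β, d − sin α − sin β) − atan2(2, p) = -0.314511 rad; t = (α − φ) mod 2π = 4.908645 rad, q = (β − φ) mod 2π = 1.753090 rad → L = 6.4·(4.908645 + 6.103227 + 1.753090) = 6.4·12.764962 = 81.695754 m
RLR: c = (6 − d² + 2cos(α−β) + 2d(sin α − sin β))/8 = -7.838508, |c| > 1 → infeasible
LRL: c = (6 − d² + 2cos(α−β) − 2d(sin α − sin β))/8 = -1.468141, |c| > 1 → infeasible
Shortest: LSL with L = 48.455545 m ≈ 48.4555 m

48.4555 m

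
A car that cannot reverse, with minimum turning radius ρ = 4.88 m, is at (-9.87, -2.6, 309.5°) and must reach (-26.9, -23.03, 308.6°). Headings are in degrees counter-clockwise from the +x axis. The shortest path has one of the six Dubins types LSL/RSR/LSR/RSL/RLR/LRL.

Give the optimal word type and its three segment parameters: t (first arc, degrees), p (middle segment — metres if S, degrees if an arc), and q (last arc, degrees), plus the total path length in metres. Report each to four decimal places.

RSL: t = 107.7390°, p = 14.0718 m, q = 106.8390°, L = 32.3479 m

Let ψ = atan2(Δy, Δx) = atan2(-20.43, -17.03) = -129.8138° be the start→goal bearing.
Normalize: d = |goal − start| / ρ = 26.597101/4.88 = 5.450226, α = (θ_start − ψ) mod 360° = 79.3138° = 1.384288 rad, β = (θ_goal − ψ) mod 360° = 78.4138° = 1.368580 rad.
Common terms: sin α = 0.982658, cos α = 0.185429, sin β = 0.979624, cos β = 0.200841, cos(α−β) = 0.999877, d² = 29.704960. Work in radians in the unit-radius frame; every candidate has L = ρ·(t + p + q).
LSL: p² = 2 + d² − 2cos(α−β) + 2d(sin α − sin β) = 29.738277; p = √p² = 5.453281; φ = atan2(cos β − cos α, d + sin α − sin β) = 0.002826 rad; t = (φ − α) mod 2π = 4.901724 rad, q = (β − φ) mod 2π = 1.365754 rad → L = 4.88·(4.901724 + 5.453281 + 1.365754) = 4.88·11.720759 = 57.197302 m
RSR: p² = 2 + d² − 2cos(α−β) + 2d(sin β − sin α) = 29.672137; p = √p² = 5.447214; φ = atan2(cos α − cos β, d − sin α + sin β) = -0.002829 rad; t = (α − φ) mod 2π = 1.387117 rad, q = (φ − β) mod 2π = 4.911776 rad → L = 4.88·(1.387117 + 5.447214 + 4.911776) = 4.88·11.746107 = 57.321002 m
LSR: p² = d² − 2 + 2cos(α−β) + 2d(sin α + sin β) = 51.094467; p = √p² = 7.148039; φ = atan2(−cos α − cos β, d + sin α + sin β) − atan2(−2, p) = 0.220757 rad; t = (φ − α) mod 2π = 5.119654 rad, q = (φ − β) mod 2π = 5.135362 rad → L = 4.88·(5.119654 + 7.148039 + 5.135362) = 4.88·17.403056 = 84.926915 m
RSL: p² = d² − 2 + 2cos(α−β) − 2d(sin α + sin β) = 8.314960; p = √p² = 2.883567; φ = atan2(cos α + cos β, d − sin α − sin β) − atan2(2, p) = -0.496113 rad; t = (α − φ) mod 2π = 1.880401 rad, q = (β − φ) mod 2π = 1.864693 rad → L = 4.88·(1.880401 + 2.883567 + 1.864693) = 4.88·6.628660 = 32.347863 m
RLR: c = (6 − d² + 2cos(α−β) + 2d(sin α − sin β))/8 = -2.709017, |c| > 1 → infeasible
LRL: c = (6 − d² + 2cos(α−β) − 2d(sin α − sin β))/8 = -2.717285, |c| > 1 → infeasible
Shortest: RSL with L = 32.347863 m ≈ 32.3479 m
Convert RSL to answer units (arcs ×180/π): t = 1.880401·180/π = 107.7390°, p = ρ·p = 4.88·2.883567 = 14.0718 m, q = 1.864693·180/π = 106.8390°, L = 32.3479 m.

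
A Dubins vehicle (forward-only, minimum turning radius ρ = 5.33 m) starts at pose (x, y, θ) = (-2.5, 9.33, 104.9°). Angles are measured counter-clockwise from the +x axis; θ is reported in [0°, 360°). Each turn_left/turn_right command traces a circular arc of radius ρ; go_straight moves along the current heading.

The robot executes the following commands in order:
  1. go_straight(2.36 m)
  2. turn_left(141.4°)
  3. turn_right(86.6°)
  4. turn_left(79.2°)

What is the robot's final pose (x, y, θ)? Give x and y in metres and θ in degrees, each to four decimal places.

(-26.2808, 7.2801, 238.9000°)

set_pose: (x, y, θ) = (-2.5000, 9.3300, 104.9000°), ρ = 5.33
go_straight(2.36): x += 2.36·cos θ, y += 2.36·sin θ → (-3.1068, 11.6106, 104.9000°)
turn_left(141.4°): centre at ρ to the left, rotate +141.4° → (-13.1381, 12.3825, 246.3000°)
turn_right(86.6°): centre at ρ to the right, rotate −86.6° → (-19.8677, 9.5259, 159.7000°)
turn_left(79.2°): centre at ρ to the left, rotate +79.2° → (-26.2808, 7.2801, 238.9000°)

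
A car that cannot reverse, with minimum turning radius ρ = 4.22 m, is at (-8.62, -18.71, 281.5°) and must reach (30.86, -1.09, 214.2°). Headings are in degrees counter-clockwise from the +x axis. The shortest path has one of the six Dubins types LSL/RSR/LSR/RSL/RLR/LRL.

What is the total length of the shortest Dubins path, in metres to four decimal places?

Let ψ = atan2(Δy, Δx) = atan2(17.62, 39.48) = 24.0513° be the start→goal bearing.
Normalize: d = |goal − start| / ρ = 43.233492/4.22 = 10.244903, α = (θ_start − ψ) mod 360° = 257.4487° = 4.493327 rad, β = (θ_goal − ψ) mod 360° = 190.1487° = 3.318721 rad.
Common terms: sin α = -0.976102, cos α = -0.217314, sin β = -0.176203, cos β = -0.984354, cos(α−β) = 0.385906, d² = 104.958042. Work in radians in the unit-radius frame; every candidate has L = ρ·(t + p + q).
LSL: p² = 2 + d² − 2cos(α−β) + 2d(sin α − sin β) = 89.796468; p = √p² = 9.476100; φ = atan2(cos β − cos α, d + sin α − sin β) = -0.081033 rad; t = (φ − α) mod 2π = 1.708824 rad, q = (β − φ) mod 2π = 3.399754 rad → L = 4.22·(1.708824 + 9.476100 + 3.399754) = 4.22·14.584679 = 61.547343 m
RSR: p² = 2 + d² − 2cos(α−β) + 2d(sin β − sin α) = 122.575992; p = √p² = 11.071404; φ = atan2(cos α − cos β, d − sin α + sin β) = 0.069337 rad; t = (α − φ) mod 2π = 4.423991 rad, q = (φ − β) mod 2π = 3.033801 rad → L = 4.22·(4.423991 + 11.071404 + 3.033801) = 4.22·18.529196 = 78.193208 m
LSR: p² = d² − 2 + 2cos(α−β) + 2d(sin α + sin β) = 80.119341; p = √p² = 8.950941; φ = atan2(−cos α − cos β, d + sin α + sin β) − atan2(−2, p) = 0.351227 rad; t = (φ − α) mod 2π = 2.141085 rad, q = (φ − β) mod 2π = 3.315691 rad → L = 4.22·(2.141085 + 8.950941 + 3.315691) = 4.22·14.407716 = 60.800563 m
RSL: p² = d² − 2 + 2cos(α−β) − 2d(sin α + sin β) = 127.340367; p = √p² = 11.284519; φ = atan2(cos α + cos β, d − sin α − sin β) − atan2(2, p) = -0.280460 rad; t = (α − φ) mod 2π = 4.773787 rad, q = (β − φ) mod 2π = 3.599180 rad → L = 4.22·(4.773787 + 11.284519 + 3.599180) = 4.22·19.657486 = 82.954593 m
RLR: c = (6 − d² + 2cos(α−β) + 2d(sin α − sin β))/8 = -14.321999, |c| > 1 → infeasible
LRL: c = (6 − d² + 2cos(α−β) − 2d(sin α − sin β))/8 = -10.224558, |c| > 1 → infeasible
Shortest: LSR with L = 60.800563 m ≈ 60.8006 m

60.8006 m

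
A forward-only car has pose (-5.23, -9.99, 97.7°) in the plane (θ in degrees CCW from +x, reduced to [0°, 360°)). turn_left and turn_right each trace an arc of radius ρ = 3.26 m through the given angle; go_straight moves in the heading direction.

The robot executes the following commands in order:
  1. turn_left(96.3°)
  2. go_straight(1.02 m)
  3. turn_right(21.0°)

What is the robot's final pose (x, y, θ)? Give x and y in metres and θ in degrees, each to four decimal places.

(-11.4249, -7.5829, 173.0000°)

set_pose: (x, y, θ) = (-5.2300, -9.9900, 97.7000°), ρ = 3.26
turn_left(96.3°): centre at ρ to the left, rotate +96.3° → (-9.2493, -7.2636, 194.0000°)
go_straight(1.02): x += 1.02·cos θ, y += 1.02·sin θ → (-10.2390, -7.5104, 194.0000°)
turn_right(21.0°): centre at ρ to the right, rotate −21.0° → (-11.4249, -7.5829, 173.0000°)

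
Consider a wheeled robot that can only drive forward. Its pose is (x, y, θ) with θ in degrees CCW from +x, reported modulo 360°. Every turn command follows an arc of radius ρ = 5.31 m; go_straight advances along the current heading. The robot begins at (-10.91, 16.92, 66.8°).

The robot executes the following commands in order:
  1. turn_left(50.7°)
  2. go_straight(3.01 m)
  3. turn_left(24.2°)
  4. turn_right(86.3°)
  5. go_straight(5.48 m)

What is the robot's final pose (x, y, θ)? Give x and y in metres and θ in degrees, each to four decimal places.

(-11.8575, 37.5421, 55.4000°)

set_pose: (x, y, θ) = (-10.9100, 16.9200, 66.8000°), ρ = 5.31
turn_left(50.7°): centre at ρ to the left, rotate +50.7° → (-11.0806, 21.4637, 117.5000°)
go_straight(3.01): x += 3.01·cos θ, y += 3.01·sin θ → (-12.4704, 24.1336, 117.5000°)
turn_left(24.2°): centre at ρ to the left, rotate +24.2° → (-13.8894, 25.8489, 141.7000°)
turn_right(86.3°): centre at ρ to the right, rotate −86.3° → (-14.9693, 33.0313, 55.4000°)
go_straight(5.48): x += 5.48·cos θ, y += 5.48·sin θ → (-11.8575, 37.5421, 55.4000°)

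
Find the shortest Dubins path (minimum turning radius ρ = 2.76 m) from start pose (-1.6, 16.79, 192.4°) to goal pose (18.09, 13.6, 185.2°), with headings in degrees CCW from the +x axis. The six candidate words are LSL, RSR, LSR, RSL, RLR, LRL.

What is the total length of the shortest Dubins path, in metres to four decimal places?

Let ψ = atan2(Δy, Δx) = atan2(-3.19, 19.69) = -9.2026° be the start→goal bearing.
Normalize: d = |goal − start| / ρ = 19.946734/2.76 = 7.227078, α = (θ_start − ψ) mod 360° = 201.6026° = 3.518629 rad, β = (θ_goal − ψ) mod 360° = 194.4026° = 3.392965 rad.
Common terms: sin α = -0.368167, cos α = -0.929760, sin β = -0.248734, cos β = -0.968572, cos(α−β) = 0.992115, d² = 52.230650. Work in radians in the unit-radius frame; every candidate has L = ρ·(t + p + q).
LSL: p² = 2 + d² − 2cos(α−β) + 2d(sin α − sin β) = 50.520119; p = √p² = 7.107751; φ = atan2(cos β − cos α, d + sin α − sin β) = -0.005461 rad; t = (φ − α) mod 2π = 2.759096 rad, q = (β − φ) mod 2π = 3.398426 rad → L = 2.76·(2.759096 + 7.107751 + 3.398426) = 2.76·13.265272 = 36.612151 m
RSR: p² = 2 + d² − 2cos(α−β) + 2d(sin β − sin α) = 53.972722; p = √p² = 7.346613; φ = atan2(cos α − cos β, d − sin α + sin β) = 0.005283 rad; t = (α − φ) mod 2π = 3.513346 rad, q = (φ − β) mod 2π = 2.895503 rad → L = 2.76·(3.513346 + 7.346613 + 2.895503) = 2.76·13.755462 = 37.965075 m
LSR: p² = d² − 2 + 2cos(α−β) + 2d(sin α + sin β) = 43.298104; p = √p² = 6.580129; φ = atan2(−cos α − cos β, d + sin α + sin β) − atan2(−2, p) = 0.574730 rad; t = (φ − α) mod 2π = 3.339286 rad, q = (φ − β) mod 2π = 3.464950 rad → L = 2.76·(3.339286 + 6.580129 + 3.464950) = 2.76·13.384365 = 36.940847 m
RSL: p² = d² − 2 + 2cos(α−β) − 2d(sin α + sin β) = 61.131655; p = √p² = 7.818673; φ = atan2(cos α + cos β, d − sin α − sin β) − atan2(2, p) = -0.487874 rad; t = (α − φ) mod 2π = 4.006503 rad, q = (β − φ) mod 2π = 3.880839 rad → L = 2.76·(4.006503 + 7.818673 + 3.880839) = 2.76·15.706016 = 43.348604 m
RLR: c = (6 − d² + 2cos(α−β) + 2d(sin α − sin β))/8 = -5.746590, |c| > 1 → infeasible
LRL: c = (6 − d² + 2cos(α−β) − 2d(sin α − sin β))/8 = -5.315015, |c| > 1 → infeasible
Shortest: LSL with L = 36.612151 m ≈ 36.6122 m

36.6122 m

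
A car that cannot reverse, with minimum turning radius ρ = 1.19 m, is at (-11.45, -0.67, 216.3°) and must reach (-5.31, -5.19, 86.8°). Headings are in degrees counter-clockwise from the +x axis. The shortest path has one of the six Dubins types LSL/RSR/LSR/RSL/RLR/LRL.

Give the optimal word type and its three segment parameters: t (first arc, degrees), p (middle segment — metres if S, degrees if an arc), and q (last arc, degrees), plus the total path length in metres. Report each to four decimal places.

Let ψ = atan2(Δy, Δx) = atan2(-4.52, 6.14) = -36.3589° be the start→goal bearing.
Normalize: d = |goal − start| / ρ = 7.624303/1.19 = 6.406978, α = (θ_start − ψ) mod 360° = 252.6589° = 4.409729 rad, β = (θ_goal − ψ) mod 360° = 123.1589° = 2.149528 rad.
Common terms: sin α = -0.954547, cos α = -0.298060, sin β = 0.837157, cos β = -0.546963, cos(α−β) = -0.636078, d² = 41.049361. Work in radians in the unit-radius frame; every candidate has L = ρ·(t + p + q).
LSL: p² = 2 + d² − 2cos(α−β) + 2d(sin α − sin β) = 21.362700; p = √p² = 4.621980; φ = atan2(cos β − cos α, d + sin α − sin β) = -0.053878 rad; t = (φ − α) mod 2π = 1.819578 rad, q = (β − φ) mod 2π = 2.203406 rad → L = 1.19·(1.819578 + 4.621980 + 2.203406) = 1.19·8.644964 = 10.287507 m
RSR: p² = 2 + d² − 2cos(α−β) + 2d(sin β − sin α) = 67.280335; p = √p² = 8.202459; φ = atan2(cos α − cos β, d − sin α + sin β) = 0.030350 rad; t = (α − φ) mod 2π = 4.379380 rad, q = (φ − β) mod 2π = 4.164007 rad → L = 1.19·(4.379380 + 8.202459 + 4.164007) = 1.19·16.745846 = 19.927556 m
LSR: p² = d² − 2 + 2cos(α−β) + 2d(sin α + sin β) = 36.272974; p = √p² = 6.022705; φ = atan2(−cos α − cos β, d + sin α + sin β) − atan2(−2, p) = 0.454172 rad; t = (φ − α) mod 2π = 2.327628 rad, q = (φ − β) mod 2π = 4.587829 rad → L = 1.19·(2.327628 + 6.022705 + 4.587829) = 1.19·12.938162 = 15.396413 m
RSL: p² = d² − 2 + 2cos(α−β) − 2d(sin α + sin β) = 39.281435; p = √p² = 6.267490; φ = atan2(cos α + cos β, d − sin α − sin β) − atan2(2, p) = -0.437694 rad; t = (α − φ) mod 2π = 4.847423 rad, q = (β − φ) mod 2π = 2.587222 rad → L = 1.19·(4.847423 + 6.267490 + 2.587222) = 1.19·13.702135 = 16.305540 m
RLR: c = (6 − d² + 2cos(α−β) + 2d(sin α − sin β))/8 = -7.410042, |c| > 1 → infeasible
LRL: c = (6 − d² + 2cos(α−β) − 2d(sin α − sin β))/8 = -1.670338, |c| > 1 → infeasible
Shortest: LSL with L = 10.287507 m ≈ 10.2875 m
Convert LSL to answer units (arcs ×180/π): t = 1.819578·180/π = 104.2541°, p = ρ·p = 1.19·4.621980 = 5.5002 m, q = 2.203406·180/π = 126.2459°, L = 10.2875 m.

LSL: t = 104.2541°, p = 5.5002 m, q = 126.2459°, L = 10.2875 m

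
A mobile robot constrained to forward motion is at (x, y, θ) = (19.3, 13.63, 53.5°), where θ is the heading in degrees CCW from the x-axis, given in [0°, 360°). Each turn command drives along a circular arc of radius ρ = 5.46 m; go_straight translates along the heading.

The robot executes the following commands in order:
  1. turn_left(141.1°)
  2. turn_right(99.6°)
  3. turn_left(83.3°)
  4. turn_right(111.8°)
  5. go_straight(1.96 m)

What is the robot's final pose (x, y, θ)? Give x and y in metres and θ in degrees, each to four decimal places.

(-2.6217, 41.3832, 66.5000°)

set_pose: (x, y, θ) = (19.3000, 13.6300, 53.5000°), ρ = 5.46
turn_left(141.1°): centre at ρ to the left, rotate +141.1° → (13.5346, 22.1614, 194.6000°)
turn_right(99.6°): centre at ρ to the right, rotate −99.6° → (6.7191, 26.9692, 95.0000°)
turn_left(83.3°): centre at ρ to the left, rotate +83.3° → (1.4419, 31.9510, 178.3000°)
turn_right(111.8°): centre at ρ to the right, rotate −111.8° → (-3.4033, 39.5857, 66.5000°)
go_straight(1.96): x += 1.96·cos θ, y += 1.96·sin θ → (-2.6217, 41.3832, 66.5000°)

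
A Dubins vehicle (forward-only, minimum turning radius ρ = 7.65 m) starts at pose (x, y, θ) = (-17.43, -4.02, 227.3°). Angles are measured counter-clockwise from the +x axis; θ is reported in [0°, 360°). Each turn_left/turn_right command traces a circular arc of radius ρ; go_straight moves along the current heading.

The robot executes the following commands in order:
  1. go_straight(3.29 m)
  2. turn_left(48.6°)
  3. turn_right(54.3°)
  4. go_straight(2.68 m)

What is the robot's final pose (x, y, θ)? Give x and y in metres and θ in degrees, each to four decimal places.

set_pose: (x, y, θ) = (-17.4300, -4.0200, 227.3000°), ρ = 7.65
go_straight(3.29): x += 3.29·cos θ, y += 3.29·sin θ → (-19.6611, -6.4379, 227.3000°)
turn_left(48.6°): centre at ρ to the left, rotate +48.6° → (-21.6485, -12.4122, 275.9000°)
turn_right(54.3°): centre at ρ to the right, rotate −54.3° → (-24.1790, -18.9192, 221.6000°)
go_straight(2.68): x += 2.68·cos θ, y += 2.68·sin θ → (-26.1831, -20.6985, 221.6000°)

(-26.1831, -20.6985, 221.6000°)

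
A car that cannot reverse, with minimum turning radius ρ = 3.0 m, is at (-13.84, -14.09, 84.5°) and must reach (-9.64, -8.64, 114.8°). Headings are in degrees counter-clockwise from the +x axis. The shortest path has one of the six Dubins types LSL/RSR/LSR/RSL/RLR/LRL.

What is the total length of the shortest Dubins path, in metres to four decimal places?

Let ψ = atan2(Δy, Δx) = atan2(5.45, 4.20) = 52.3806° be the start→goal bearing.
Normalize: d = |goal − start| / ρ = 6.880589/3.0 = 2.293530, α = (θ_start − ψ) mod 360° = 32.1194° = 0.560589 rad, β = (θ_goal − ψ) mod 360° = 62.4194° = 1.089423 rad.
Common terms: sin α = 0.531685, cos α = 0.846942, sin β = 0.886360, cos β = 0.462997, cos(α−β) = 0.863396, d² = 5.260278. Work in radians in the unit-radius frame; every candidate has L = ρ·(t + p + q).
LSL: p² = 2 + d² − 2cos(α−β) + 2d(sin α − sin β) = 3.906570; p = √p² = 1.976505; φ = atan2(cos β − cos α, d + sin α − sin β) = -0.195498 rad; t = (φ − α) mod 2π = 5.527099 rad, q = (β − φ) mod 2π = 1.284921 rad → L = 3.0·(5.527099 + 1.976505 + 1.284921) = 3.0·8.788525 = 26.365574 m
RSR: p² = 2 + d² − 2cos(α−β) + 2d(sin β − sin α) = 7.160403; p = √p² = 2.675893; φ = atan2(cos α − cos β, d − sin α + sin β) = 0.143980 rad; t = (α − φ) mod 2π = 0.416608 rad, q = (φ − β) mod 2π = 5.337742 rad → L = 3.0·(0.416608 + 2.675893 + 5.337742) = 3.0·8.430243 = 25.290730 m
LSR: p² = d² − 2 + 2cos(α−β) + 2d(sin α + sin β) = 11.491725; p = √p² = 3.389945; φ = atan2(−cos α − cos β, d + sin α + sin β) − atan2(−2, p) = 0.193734 rad; t = (φ − α) mod 2π = 5.916330 rad, q = (φ − β) mod 2π = 5.387496 rad → L = 3.0·(5.916330 + 3.389945 + 5.387496) = 3.0·14.693770 = 44.081311 m
RSL: p² = d² − 2 + 2cos(α−β) − 2d(sin α + sin β) = -1.517587 < 0 → infeasible
RLR: c = (6 − d² + 2cos(α−β) + 2d(sin α − sin β))/8 = 0.104950; p = 2π − arccos c = 4.817532 rad; φ = atan2(cos α − cos β, d − sin α + sin β) = 0.143980 rad; t = (α − φ + p/2) mod 2π = 2.825375 rad, q = (α − β − t + p) mod 2π = 1.463323 rad → L = 3.0·(2.825375 + 4.817532 + 1.463323) = 3.0·9.106230 = 27.318689 m
LRL: c = (6 − d² + 2cos(α−β) − 2d(sin α − sin β))/8 = 0.511679; p = 2π − arccos c = 5.249526 rad; φ = atan2(cos β − cos α, d + sin α − sin β) = -0.195498 rad; t = (φ − α + p/2) mod 2π = 1.868677 rad, q = (β − α − t + p) mod 2π = 3.909685 rad → L = 3.0·(1.868677 + 5.249526 + 3.909685) = 3.0·11.027888 = 33.083663 m
Shortest: RSR with L = 25.290730 m ≈ 25.2907 m

25.2907 m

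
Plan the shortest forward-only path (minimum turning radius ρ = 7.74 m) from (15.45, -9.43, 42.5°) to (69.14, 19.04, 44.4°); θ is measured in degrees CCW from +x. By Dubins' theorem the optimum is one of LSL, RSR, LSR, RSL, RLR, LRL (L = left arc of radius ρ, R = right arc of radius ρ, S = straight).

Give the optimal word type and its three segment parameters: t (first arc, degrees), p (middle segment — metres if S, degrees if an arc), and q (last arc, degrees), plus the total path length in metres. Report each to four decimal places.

Let ψ = atan2(Δy, Δx) = atan2(28.47, 53.69) = 27.9355° be the start→goal bearing.
Normalize: d = |goal − start| / ρ = 60.771350/7.74 = 7.851596, α = (θ_start − ψ) mod 360° = 14.5645° = 0.254198 rad, β = (θ_goal − ψ) mod 360° = 16.4645° = 0.287360 rad.
Common terms: sin α = 0.251470, cos α = 0.967865, sin β = 0.283421, cos β = 0.958996, cos(α−β) = 0.999450, d² = 61.647554. Work in radians in the unit-radius frame; every candidate has L = ρ·(t + p + q).
LSL: p² = 2 + d² − 2cos(α−β) + 2d(sin α − sin β) = 61.146913; p = √p² = 7.819649; φ = atan2(cos β − cos α, d + sin α − sin β) = -0.001134 rad; t = (φ − α) mod 2π = 6.027853 rad, q = (β − φ) mod 2π = 0.288494 rad → L = 7.74·(6.027853 + 7.819649 + 0.288494) = 7.74·14.135996 = 109.412607 m
RSR: p² = 2 + d² − 2cos(α−β) + 2d(sin β − sin α) = 62.150394; p = √p² = 7.883552; φ = atan2(cos α − cos β, d − sin α + sin β) = 0.001125 rad; t = (α − φ) mod 2π = 0.253073 rad, q = (φ − β) mod 2π = 5.996951 rad → L = 7.74·(0.253073 + 7.883552 + 5.996951) = 7.74·14.133576 = 109.393879 m
LSR: p² = d² − 2 + 2cos(α−β) + 2d(sin α + sin β) = 70.045948; p = √p² = 8.369346; φ = atan2(−cos α − cos β, d + sin α + sin β) − atan2(−2, p) = 0.008730 rad; t = (φ − α) mod 2π = 6.037717 rad, q = (φ − β) mod 2π = 6.004556 rad → L = 7.74·(6.037717 + 8.369346 + 6.004556) = 7.74·20.411618 = 157.985924 m
RSL: p² = d² − 2 + 2cos(α−β) − 2d(sin α + sin β) = 53.246961; p = √p² = 7.297052; φ = atan2(cos α + cos β, d − sin α − sin β) − atan2(2, p) = -0.010010 rad; t = (α − φ) mod 2π = 0.264208 rad, q = (β − φ) mod 2π = 0.297369 rad → L = 7.74·(0.264208 + 7.297052 + 0.297369) = 7.74·7.858629 = 60.825787 m
RLR: c = (6 − d² + 2cos(α−β) + 2d(sin α − sin β))/8 = -6.768799, |c| > 1 → infeasible
LRL: c = (6 − d² + 2cos(α−β) − 2d(sin α − sin β))/8 = -6.643364, |c| > 1 → infeasible
Shortest: RSL with L = 60.825787 m ≈ 60.8258 m
Convert RSL to answer units (arcs ×180/π): t = 0.264208·180/π = 15.1380°, p = ρ·p = 7.74·7.297052 = 56.4792 m, q = 0.297369·180/π = 17.0380°, L = 60.8258 m.

RSL: t = 15.1380°, p = 56.4792 m, q = 17.0380°, L = 60.8258 m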